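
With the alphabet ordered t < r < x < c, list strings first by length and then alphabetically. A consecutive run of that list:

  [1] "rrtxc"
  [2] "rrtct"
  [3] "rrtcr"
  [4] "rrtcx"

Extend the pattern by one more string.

Treat rrtcx as a base-4 numeral over the given alphabet and add one, carrying through any trailing c's.

rrtcc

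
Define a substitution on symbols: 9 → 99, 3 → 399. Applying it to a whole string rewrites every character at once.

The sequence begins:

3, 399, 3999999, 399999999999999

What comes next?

Rewriting the 15 symbols of 399999999999999 one by one yields 399 99 99 99 99 99 99 99 99 99 99 99 99 99 99; concatenated:

3999999999999999999999999999999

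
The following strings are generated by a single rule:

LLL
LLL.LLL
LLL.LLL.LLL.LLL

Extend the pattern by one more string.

s(k+1) = s(k)·.·s(k) — each term doubles the last with '.' between the halves.
One more doubling of LLL.LLL.LLL.LLL gives the answer.

LLL.LLL.LLL.LLL.LLL.LLL.LLL.LLL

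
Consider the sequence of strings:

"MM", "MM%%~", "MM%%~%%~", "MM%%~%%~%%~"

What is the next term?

The strings grow by a fixed suffix %%~ each time.
Applying this once more to MM%%~%%~%%~:

MM%%~%%~%%~%%~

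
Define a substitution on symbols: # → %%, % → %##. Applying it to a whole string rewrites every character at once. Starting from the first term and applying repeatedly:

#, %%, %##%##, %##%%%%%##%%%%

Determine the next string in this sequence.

%##%%%%%##%##%##%##%##%%%%%##%##%##%##

Replace each of the 14 characters of %##%%%%%##%%%% in place — %## %% %% %## %## %## %## %## %% %% %## %## %## %## — and concatenate.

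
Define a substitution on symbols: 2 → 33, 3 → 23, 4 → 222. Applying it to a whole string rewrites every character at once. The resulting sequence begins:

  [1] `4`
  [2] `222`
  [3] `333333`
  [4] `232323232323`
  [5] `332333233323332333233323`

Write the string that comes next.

232333232323332323233323232333232323332323233323

Applying the rule to each of the 24 symbols of 332333233323332333233323 gives the pieces 23 23 33 23 23 23 33 23 23 23 33 23 23 23 33 23 23 23 33 23 23 23 33 23, which concatenate to the answer.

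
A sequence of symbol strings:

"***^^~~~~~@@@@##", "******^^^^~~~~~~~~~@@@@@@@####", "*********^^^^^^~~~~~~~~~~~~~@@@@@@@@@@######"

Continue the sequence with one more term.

Term n consists of 3n *'s, followed by 2n ^'s, followed by 4n+1 ~'s, followed by 3n+1 @'s, followed by 2n #'s (n = 1, 2, …).
For the next term, n = 4, so the run lengths are 12, 8, 17, 13, 8.

************^^^^^^^^~~~~~~~~~~~~~~~~~@@@@@@@@@@@@@########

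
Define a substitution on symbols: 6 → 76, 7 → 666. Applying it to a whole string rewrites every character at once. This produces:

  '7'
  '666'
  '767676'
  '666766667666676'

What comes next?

φ(666766667666676) expands symbol-by-symbol to 76 76 76 666 76 76 76 76 666 76 76 76 76 666 76; joining the 15 pieces gives the next term.

767676666767676766667676767666676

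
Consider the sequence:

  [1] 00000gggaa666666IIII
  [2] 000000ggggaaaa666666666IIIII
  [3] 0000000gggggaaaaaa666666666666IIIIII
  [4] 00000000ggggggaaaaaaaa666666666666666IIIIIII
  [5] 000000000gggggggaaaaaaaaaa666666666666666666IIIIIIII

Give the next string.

0000000000ggggggggaaaaaaaaaaaa666666666666666666666IIIIIIIII

The n-th term is n+3 0's then n+1 g's then 2n-2 a's then 3n 6's then n+2 I's, where the shown terms are n = 2, 3, 4, 5, 6.
For the next term, n = 7, so the run lengths are 10, 8, 12, 21, 9.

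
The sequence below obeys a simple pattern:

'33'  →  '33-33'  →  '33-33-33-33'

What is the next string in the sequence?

Every step duplicates the string with '-' between the halves.
One more doubling of 33-33-33-33 gives the answer.

33-33-33-33-33-33-33-33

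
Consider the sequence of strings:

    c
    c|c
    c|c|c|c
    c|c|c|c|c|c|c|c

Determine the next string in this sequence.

s(k+1) = s(k)·|·s(k) — each term doubles the last with '|' between the halves.
So the next term is two copies of c|c|c|c|c|c|c|c with '|' between the halves.

c|c|c|c|c|c|c|c|c|c|c|c|c|c|c|c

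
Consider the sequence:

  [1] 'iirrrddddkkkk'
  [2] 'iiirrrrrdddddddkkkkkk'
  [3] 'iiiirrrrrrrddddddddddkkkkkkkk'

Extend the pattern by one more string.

iiiiirrrrrrrrrdddddddddddddkkkkkkkkkk

Each string has the form i^{n+1} r^{2n+1} d^{3n+1} k^{2n+2} (n = 1, 2, …).
For the next term, n = 4, so the run lengths are 5, 9, 13, 10.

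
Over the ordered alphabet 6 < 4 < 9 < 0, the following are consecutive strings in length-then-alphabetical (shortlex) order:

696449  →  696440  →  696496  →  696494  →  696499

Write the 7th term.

Continuing the enumeration 2 steps past 696499: 696499 → 696490 → (answer).

696406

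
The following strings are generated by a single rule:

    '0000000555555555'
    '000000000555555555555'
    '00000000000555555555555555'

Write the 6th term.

00000000000000000555555555555555555555555

Term n consists of 2n+1 0's, followed by 3n 5's, where the shown terms are n = 3, 4, 5.
At n = 8 the blocks have lengths 17, 24.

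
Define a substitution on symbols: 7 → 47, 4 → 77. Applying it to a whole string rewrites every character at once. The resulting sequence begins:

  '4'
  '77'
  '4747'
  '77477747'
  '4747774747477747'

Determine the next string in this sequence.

77477747474777477747774747477747

φ(4747774747477747) expands symbol-by-symbol to 77 47 77 47 47 47 77 47 77 47 77 47 47 47 77 47; joining the 16 pieces gives the next term.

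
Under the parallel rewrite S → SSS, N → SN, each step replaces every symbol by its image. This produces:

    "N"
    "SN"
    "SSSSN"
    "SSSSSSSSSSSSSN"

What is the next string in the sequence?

Rewriting the 14 symbols of SSSSSSSSSSSSSN one by one yields SSS SSS SSS SSS SSS SSS SSS SSS SSS SSS SSS SSS SSS SN; concatenated:

SSSSSSSSSSSSSSSSSSSSSSSSSSSSSSSSSSSSSSSSN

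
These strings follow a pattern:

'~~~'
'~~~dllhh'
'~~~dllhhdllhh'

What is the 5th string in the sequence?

~~~dllhhdllhhdllhhdllhh

The strings grow by a fixed suffix dllhh each time.
From ~~~dllhhdllhh, 2 further steps: ~~~dllhhdllhh → ~~~dllhhdllhhdllhh → (answer).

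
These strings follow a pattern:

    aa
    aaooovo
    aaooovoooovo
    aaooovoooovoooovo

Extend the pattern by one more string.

Every step adds ooovo to the end: s(k+1) = s(k)·ooovo.
So the next term is aaooovoooovoooovo·ooovo.

aaooovoooovoooovoooovo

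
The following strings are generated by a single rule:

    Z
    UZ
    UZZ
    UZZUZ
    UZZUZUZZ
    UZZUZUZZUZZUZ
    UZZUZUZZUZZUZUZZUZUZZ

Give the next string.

UZZUZUZZUZZUZUZZUZUZZUZZUZUZZUZZUZ

From term 3 onward, concatenate the last term with the second-to-last: UZ·Z = UZZ, UZZ·UZ = UZZUZ, …
So term 8 is UZZUZUZZUZZUZUZZUZUZZ·UZZUZUZZUZZUZ.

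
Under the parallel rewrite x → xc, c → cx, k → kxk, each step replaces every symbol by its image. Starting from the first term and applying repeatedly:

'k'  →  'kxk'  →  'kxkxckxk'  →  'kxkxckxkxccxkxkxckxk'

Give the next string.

Rewriting the 20 symbols of kxkxckxkxccxkxkxckxk one by one yields kxk xc kxk xc cx kxk xc kxk xc cx cx xc kxk xc kxk xc cx kxk xc kxk; concatenated:

kxkxckxkxccxkxkxckxkxccxcxxckxkxckxkxccxkxkxckxk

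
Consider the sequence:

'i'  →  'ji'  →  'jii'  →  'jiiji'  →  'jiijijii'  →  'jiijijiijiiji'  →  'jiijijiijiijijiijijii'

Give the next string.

jiijijiijiijijiijijiijiijijiijiiji

This is a Fibonacci-style word recurrence s(k) = s(k−1)·s(k−2): e.g. ji·i = jii.
Continuing: jiijijiijiijijiijijii · jiijijiijiiji gives term 8.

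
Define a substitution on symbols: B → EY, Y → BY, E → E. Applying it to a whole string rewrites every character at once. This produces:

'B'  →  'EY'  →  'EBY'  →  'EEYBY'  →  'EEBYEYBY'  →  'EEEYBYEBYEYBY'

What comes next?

φ(EEEYBYEBYEYBY) expands symbol-by-symbol to E E E BY EY BY E EY BY E BY EY BY; joining the 13 pieces gives the next term.

EEEBYEYBYEEYBYEBYEYBY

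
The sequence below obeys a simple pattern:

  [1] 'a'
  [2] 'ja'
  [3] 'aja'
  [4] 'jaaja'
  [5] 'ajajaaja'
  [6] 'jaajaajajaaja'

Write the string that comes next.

Each term (from the third on) is the two preceding terms concatenated in order: term 3 = a·ja = aja.
The next term joins ajajaaja and jaajaajajaaja.

ajajaajajaajaajajaaja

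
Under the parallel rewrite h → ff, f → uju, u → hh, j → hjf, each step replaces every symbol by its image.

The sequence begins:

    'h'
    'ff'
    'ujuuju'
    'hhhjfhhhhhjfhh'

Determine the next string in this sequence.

Rewriting the 14 symbols of hhhjfhhhhhjfhh one by one yields ff ff ff hjf uju ff ff ff ff ff hjf uju ff ff; concatenated:

ffffffhjfujuffffffffffhjfujuffff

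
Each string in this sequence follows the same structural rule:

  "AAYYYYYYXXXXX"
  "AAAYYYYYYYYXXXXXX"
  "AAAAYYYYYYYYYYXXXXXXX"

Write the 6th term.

Term n consists of n-1 A's, followed by 2n Y's, followed by n+2 X's, where the shown terms are n = 3, 4, 5.
For term 6, n = 8, so the run lengths are 7, 16, 10.

AAAAAAAYYYYYYYYYYYYYYYYXXXXXXXXXX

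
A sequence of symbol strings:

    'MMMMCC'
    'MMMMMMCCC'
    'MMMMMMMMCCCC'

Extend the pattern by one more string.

MMMMMMMMMMCCCCC

Reading off run lengths: M runs 4, 6, 8; C runs 2, 3, 4 — each is linear in n, where the shown terms are n = 2, 3, 4.
At n = 5 the blocks have lengths 10, 5.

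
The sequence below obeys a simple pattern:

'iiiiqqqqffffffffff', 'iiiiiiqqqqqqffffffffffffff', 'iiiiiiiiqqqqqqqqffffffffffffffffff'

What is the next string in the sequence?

iiiiiiiiiiqqqqqqqqqqffffffffffffffffffffff

Reading off run lengths: i runs 4, 6, 8; q runs 4, 6, 8; f runs 10, 14, 18 — each is linear in n, where the shown terms are n = 2, 3, 4.
For the next term, n = 5, so the run lengths are 10, 10, 22.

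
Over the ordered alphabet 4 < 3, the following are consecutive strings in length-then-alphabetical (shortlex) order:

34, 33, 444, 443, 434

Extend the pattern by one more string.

Find the rightmost character of 434 below 3, bump it to the next letter, and reset everything to its right to 4.

433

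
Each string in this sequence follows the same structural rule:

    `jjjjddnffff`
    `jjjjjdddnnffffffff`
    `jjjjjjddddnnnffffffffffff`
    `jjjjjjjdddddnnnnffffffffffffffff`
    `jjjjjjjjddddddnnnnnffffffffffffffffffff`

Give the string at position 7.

The n-th term is n+3 j's then n+1 d's then n n's then 4n f's (n = 1, 2, …).
For term 7, n = 7, so the run lengths are 10, 8, 7, 28.

jjjjjjjjjjddddddddnnnnnnnffffffffffffffffffffffffffff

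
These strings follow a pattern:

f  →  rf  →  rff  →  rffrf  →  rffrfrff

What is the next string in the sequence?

rffrfrffrffrf

This is a Fibonacci-style word recurrence s(k) = s(k−1)·s(k−2): e.g. rf·f = rff.
So term 6 is rffrfrff·rffrf.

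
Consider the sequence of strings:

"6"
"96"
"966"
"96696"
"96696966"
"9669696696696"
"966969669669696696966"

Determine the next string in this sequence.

9669696696696966969669669696696696

Each term (from the third on) is the previous term followed by the one before it: term 3 = 96·6 = 966.
Continuing: 966969669669696696966 · 9669696696696 gives term 8.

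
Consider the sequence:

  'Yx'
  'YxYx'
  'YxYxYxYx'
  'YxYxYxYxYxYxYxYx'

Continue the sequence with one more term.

YxYxYxYxYxYxYxYxYxYxYxYxYxYxYxYx

Each string is two copies of the previous one concatenated.
So the next term is two copies of YxYxYxYxYxYxYxYx.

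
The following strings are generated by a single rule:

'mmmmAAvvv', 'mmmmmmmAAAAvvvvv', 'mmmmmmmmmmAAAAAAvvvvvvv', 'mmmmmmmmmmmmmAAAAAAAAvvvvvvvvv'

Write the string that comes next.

mmmmmmmmmmmmmmmmAAAAAAAAAAvvvvvvvvvvv

Term n consists of 3n+1 m's, followed by 2n A's, followed by 2n+1 v's (n = 1, 2, …).
Setting n = 5 gives 16, 10, 11 characters in each block.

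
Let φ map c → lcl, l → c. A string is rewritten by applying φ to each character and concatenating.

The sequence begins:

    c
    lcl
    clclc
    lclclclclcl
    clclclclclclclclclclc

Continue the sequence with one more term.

Rewriting the 21 symbols of clclclclclclclclclclc one by one yields lcl c lcl c lcl c lcl c lcl c lcl c lcl c lcl c lcl c lcl c lcl; concatenated:

lclclclclclclclclclclclclclclclclclclclclcl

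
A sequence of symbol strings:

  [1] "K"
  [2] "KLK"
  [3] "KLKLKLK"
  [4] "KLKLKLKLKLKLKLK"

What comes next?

s(k+1) = s(k)·L·s(k) — each term doubles the last with 'L' between the halves.
Doubling KLKLKLKLKLKLKLK with 'L' between the halves:

KLKLKLKLKLKLKLKLKLKLKLKLKLKLKLK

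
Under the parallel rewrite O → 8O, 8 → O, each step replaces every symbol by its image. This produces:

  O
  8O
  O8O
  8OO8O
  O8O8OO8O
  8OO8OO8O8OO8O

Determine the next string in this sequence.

O8O8OO8O8OO8OO8O8OO8O

φ(8OO8OO8O8OO8O) expands symbol-by-symbol to O 8O 8O O 8O 8O O 8O O 8O 8O O 8O; joining the 13 pieces gives the next term.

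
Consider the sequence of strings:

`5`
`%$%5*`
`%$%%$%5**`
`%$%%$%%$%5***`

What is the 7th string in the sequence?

%$%%$%%$%%$%%$%%$%5******

Every step adds %$% to the front and * to the end of the previous string.
From %$%%$%%$%5***, 3 further steps: %$%%$%%$%5*** → %$%%$%%$%%$%5**** → %$%%$%%$%%$%%$%5***** → (answer).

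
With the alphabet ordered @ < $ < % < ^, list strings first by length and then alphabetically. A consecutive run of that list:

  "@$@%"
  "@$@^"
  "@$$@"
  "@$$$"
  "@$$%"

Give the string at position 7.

Stepping forward 2 times from @$$%: @$$% → @$$^, then the target.

@$%@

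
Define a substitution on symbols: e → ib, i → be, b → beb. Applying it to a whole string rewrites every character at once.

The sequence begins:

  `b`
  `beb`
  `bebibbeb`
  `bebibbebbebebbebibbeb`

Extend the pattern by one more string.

bebibbebbebebbebibbebbebibbebibbebbebibbebbebebbebibbeb

Applying the rule to each of the 21 symbols of bebibbebbebebbebibbeb gives the pieces beb ib beb be beb beb ib beb beb ib beb ib beb beb ib beb be beb beb ib beb, which concatenate to the answer.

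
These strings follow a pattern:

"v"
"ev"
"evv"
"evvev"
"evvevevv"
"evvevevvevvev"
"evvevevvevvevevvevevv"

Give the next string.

evvevevvevvevevvevevvevvevevvevvev

This is a Fibonacci-style word recurrence s(k) = s(k−1)·s(k−2): e.g. ev·v = evv.
Continuing: evvevevvevvevevvevevv · evvevevvevvev gives term 8.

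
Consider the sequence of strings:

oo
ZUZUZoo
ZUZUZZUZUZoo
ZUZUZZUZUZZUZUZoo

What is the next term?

Each term is the previous one with ZUZUZ prepended.
Applying this once more to ZUZUZZUZUZZUZUZoo:

ZUZUZZUZUZZUZUZZUZUZoo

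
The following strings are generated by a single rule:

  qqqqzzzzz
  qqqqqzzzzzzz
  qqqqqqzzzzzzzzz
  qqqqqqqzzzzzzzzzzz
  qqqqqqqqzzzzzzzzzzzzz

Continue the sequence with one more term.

Term n consists of n+2 q's, followed by 2n+1 z's, where the shown terms are n = 2, 3, 4, 5, 6.
Setting n = 7 gives 9, 15 characters in each block.

qqqqqqqqqzzzzzzzzzzzzzzz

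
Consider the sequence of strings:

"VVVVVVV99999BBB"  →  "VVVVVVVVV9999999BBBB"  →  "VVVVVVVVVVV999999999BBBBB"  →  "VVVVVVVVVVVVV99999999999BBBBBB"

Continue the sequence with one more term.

Reading off run lengths: V runs 7, 9, 11, 13; 9 runs 5, 7, 9, 11; B runs 3, 4, 5, 6 — each is linear in n, where the shown terms are n = 3, 4, 5, 6.
At n = 7 the blocks have lengths 15, 13, 7.

VVVVVVVVVVVVVVV9999999999999BBBBBBB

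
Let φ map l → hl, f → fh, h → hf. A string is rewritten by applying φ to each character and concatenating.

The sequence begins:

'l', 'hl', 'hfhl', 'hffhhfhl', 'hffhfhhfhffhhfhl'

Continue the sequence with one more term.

Applying the rule to each of the 16 symbols of hffhfhhfhffhhfhl gives the pieces hf fh fh hf fh hf hf fh hf fh fh hf hf fh hf hl, which concatenate to the answer.

hffhfhhffhhfhffhhffhfhhfhffhhfhl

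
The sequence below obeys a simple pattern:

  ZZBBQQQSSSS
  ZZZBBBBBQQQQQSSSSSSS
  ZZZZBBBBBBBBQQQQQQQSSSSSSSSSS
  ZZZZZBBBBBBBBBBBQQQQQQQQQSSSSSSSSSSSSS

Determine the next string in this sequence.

Each string has the form Z^{n+1} B^{3n-1} Q^{2n+1} S^{3n+1} (n = 1, 2, …).
Setting n = 5 gives 6, 14, 11, 16 characters in each block.

ZZZZZZBBBBBBBBBBBBBBQQQQQQQQQQQSSSSSSSSSSSSSSSS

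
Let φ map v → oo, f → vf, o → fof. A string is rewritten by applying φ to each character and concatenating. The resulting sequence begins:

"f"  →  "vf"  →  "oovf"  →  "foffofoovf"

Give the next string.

Rewriting each symbol of foffofoovf: f→vf, o→fof, f→vf, f→vf, o→fof, f→vf, o→fof, o→fof, v→oo, f→vf, which concatenates to vf fof vf vf fof vf fof fof oo vf.

vffofvfvffofvffoffofoovf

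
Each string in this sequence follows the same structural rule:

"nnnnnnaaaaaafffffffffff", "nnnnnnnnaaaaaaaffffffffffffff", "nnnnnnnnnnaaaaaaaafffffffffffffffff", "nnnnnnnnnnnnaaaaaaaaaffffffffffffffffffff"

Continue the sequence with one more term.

Term n consists of 2n n's, followed by n+3 a's, followed by 3n+2 f's, where the shown terms are n = 3, 4, 5, 6.
For the next term, n = 7, so the run lengths are 14, 10, 23.

nnnnnnnnnnnnnnaaaaaaaaaafffffffffffffffffffffff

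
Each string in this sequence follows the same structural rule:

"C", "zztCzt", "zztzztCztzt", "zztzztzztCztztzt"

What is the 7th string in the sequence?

zztzztzztzztzztzztCztztztztztzt

s(k+1) = zzt·s(k)·zt, so each term gains zzt as a prefix and zt as a suffix.
From zztzztzztCztztzt, 3 further steps: zztzztzztCztztzt → zztzztzztzztCztztztzt → zztzztzztzztzztCztztztztzt → (answer).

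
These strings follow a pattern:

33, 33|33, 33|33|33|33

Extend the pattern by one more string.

Each string is two copies of the previous one joined by '|'.
Doubling 33|33|33|33 with '|' between the halves:

33|33|33|33|33|33|33|33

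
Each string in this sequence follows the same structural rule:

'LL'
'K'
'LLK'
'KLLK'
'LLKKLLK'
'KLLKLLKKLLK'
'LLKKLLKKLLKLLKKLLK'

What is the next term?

KLLKLLKKLLKLLKKLLKKLLKLLKKLLK

From term 3 onward, concatenate the second-to-last term with the last: LL·K = LLK, K·LLK = KLLK, …
So term 8 is KLLKLLKKLLK·LLKKLLKKLLKLLKKLLK.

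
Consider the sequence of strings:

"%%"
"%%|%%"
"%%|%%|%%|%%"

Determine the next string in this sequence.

%%|%%|%%|%%|%%|%%|%%|%%

s(k+1) = s(k)·|·s(k) — each term doubles the last with '|' between the halves.
So the next term is two copies of %%|%%|%%|%% with '|' between the halves.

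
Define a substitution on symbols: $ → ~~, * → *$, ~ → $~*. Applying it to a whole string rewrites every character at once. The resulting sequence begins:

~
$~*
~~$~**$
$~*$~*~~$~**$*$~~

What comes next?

Replace each of the 17 characters of $~*$~*~~$~**$*$~~ in place — ~~ $~* *$ ~~ $~* *$ $~* $~* ~~ $~* *$ *$ ~~ *$ ~~ $~* $~* — and concatenate.

~~$~**$~~$~**$$~*$~*~~$~**$*$~~*$~~$~*$~*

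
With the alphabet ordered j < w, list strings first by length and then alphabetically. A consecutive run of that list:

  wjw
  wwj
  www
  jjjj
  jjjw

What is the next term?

jjwj

Treat jjjw as a base-2 numeral over the given alphabet and add one, carrying through any trailing w's.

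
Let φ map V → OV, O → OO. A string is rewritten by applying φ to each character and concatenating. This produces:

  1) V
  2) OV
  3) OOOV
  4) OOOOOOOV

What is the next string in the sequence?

OOOOOOOOOOOOOOOV

Rewriting each symbol of OOOOOOOV: O→OO, O→OO, O→OO, O→OO, O→OO, O→OO, O→OO, V→OV, which concatenates to OO OO OO OO OO OO OO OV.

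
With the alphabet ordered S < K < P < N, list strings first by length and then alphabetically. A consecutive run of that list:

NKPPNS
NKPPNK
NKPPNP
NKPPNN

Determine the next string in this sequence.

NKPNSS

Find the rightmost character of NKPPNN below N, bump it to the next letter, and reset everything to its right to S.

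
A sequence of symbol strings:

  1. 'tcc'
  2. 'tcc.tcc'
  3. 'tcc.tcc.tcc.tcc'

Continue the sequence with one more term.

Every step duplicates the string with '.' between the halves.
So the next term is two copies of tcc.tcc.tcc.tcc with '.' between the halves.

tcc.tcc.tcc.tcc.tcc.tcc.tcc.tcc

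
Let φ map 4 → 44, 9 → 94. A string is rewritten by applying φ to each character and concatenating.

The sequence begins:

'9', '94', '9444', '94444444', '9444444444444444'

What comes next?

94444444444444444444444444444444

φ(9444444444444444) expands symbol-by-symbol to 94 44 44 44 44 44 44 44 44 44 44 44 44 44 44 44; joining the 16 pieces gives the next term.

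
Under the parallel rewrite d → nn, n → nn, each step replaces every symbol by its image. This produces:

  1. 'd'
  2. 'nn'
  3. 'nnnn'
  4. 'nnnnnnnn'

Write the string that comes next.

nnnnnnnnnnnnnnnn

Expanding nnnnnnnn: n→nn, n→nn, n→nn, n→nn, n→nn, n→nn, n→nn, n→nn. Concatenated: nn nn nn nn nn nn nn nn.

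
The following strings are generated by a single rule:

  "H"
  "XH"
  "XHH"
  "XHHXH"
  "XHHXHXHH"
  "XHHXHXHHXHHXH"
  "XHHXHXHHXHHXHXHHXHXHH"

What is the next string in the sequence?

Each term (from the third on) is the previous term followed by the one before it: term 3 = XH·H = XHH.
So term 8 is XHHXHXHHXHHXHXHHXHXHH·XHHXHXHHXHHXH.

XHHXHXHHXHHXHXHHXHXHHXHHXHXHHXHHXH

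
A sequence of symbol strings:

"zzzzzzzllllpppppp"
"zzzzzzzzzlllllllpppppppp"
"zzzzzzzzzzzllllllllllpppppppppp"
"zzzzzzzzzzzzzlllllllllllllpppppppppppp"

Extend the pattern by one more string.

The n-th term is 2n+3 z's then 3n-2 l's then 2n+2 p's, where the shown terms are n = 2, 3, 4, 5.
For the next term, n = 6, so the run lengths are 15, 16, 14.

zzzzzzzzzzzzzzzllllllllllllllllpppppppppppppp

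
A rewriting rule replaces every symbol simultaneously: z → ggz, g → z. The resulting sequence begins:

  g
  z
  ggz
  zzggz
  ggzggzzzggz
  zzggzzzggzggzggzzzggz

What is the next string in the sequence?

Applying the rule to each of the 21 symbols of zzggzzzggzggzggzzzggz gives the pieces ggz ggz z z ggz ggz ggz z z ggz z z ggz z z ggz ggz ggz z z ggz, which concatenate to the answer.

ggzggzzzggzggzggzzzggzzzggzzzggzggzggzzzggz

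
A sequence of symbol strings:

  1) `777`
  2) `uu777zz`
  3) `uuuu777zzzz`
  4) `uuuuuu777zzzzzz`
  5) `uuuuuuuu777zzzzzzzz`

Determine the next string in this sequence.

Each term wraps the previous one in uu on the left and zz on the right.
Applying this once more to uuuuuuuu777zzzzzzzz:

uuuuuuuuuu777zzzzzzzzzz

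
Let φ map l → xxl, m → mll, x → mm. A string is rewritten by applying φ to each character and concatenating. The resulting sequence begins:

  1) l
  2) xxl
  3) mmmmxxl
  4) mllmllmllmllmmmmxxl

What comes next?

mllxxlxxlmllxxlxxlmllxxlxxlmllxxlxxlmllmllmllmllmmmmxxl

Applying the rule to each of the 19 symbols of mllmllmllmllmmmmxxl gives the pieces mll xxl xxl mll xxl xxl mll xxl xxl mll xxl xxl mll mll mll mll mm mm xxl, which concatenate to the answer.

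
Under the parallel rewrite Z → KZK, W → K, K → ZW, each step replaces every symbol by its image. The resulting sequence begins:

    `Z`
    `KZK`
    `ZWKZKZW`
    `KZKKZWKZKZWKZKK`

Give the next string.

Rewriting the 15 symbols of KZKKZWKZKZWKZKK one by one yields ZW KZK ZW ZW KZK K ZW KZK ZW KZK K ZW KZK ZW ZW; concatenated:

ZWKZKZWZWKZKKZWKZKZWKZKKZWKZKZWZW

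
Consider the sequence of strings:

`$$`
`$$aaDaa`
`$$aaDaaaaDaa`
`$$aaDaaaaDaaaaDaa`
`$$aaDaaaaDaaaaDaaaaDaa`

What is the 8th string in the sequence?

$$aaDaaaaDaaaaDaaaaDaaaaDaaaaDaaaaDaa

The strings grow by a fixed suffix aaDaa each time.
From $$aaDaaaaDaaaaDaaaaDaa, 3 further steps: $$aaDaaaaDaaaaDaaaaDaa → $$aaDaaaaDaaaaDaaaaDaaaaDaa → $$aaDaaaaDaaaaDaaaaDaaaaDaaaaDaa → (answer).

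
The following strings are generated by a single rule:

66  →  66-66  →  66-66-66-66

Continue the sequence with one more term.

Each string is two copies of the previous one joined by '-'.
Doubling 66-66-66-66 with '-' between the halves:

66-66-66-66-66-66-66-66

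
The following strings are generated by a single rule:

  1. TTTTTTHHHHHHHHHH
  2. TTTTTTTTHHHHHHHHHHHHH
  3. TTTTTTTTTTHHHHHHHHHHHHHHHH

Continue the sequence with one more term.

The n-th term is 2n T's then 3n+1 H's, where the shown terms are n = 3, 4, 5.
For the next term, n = 6, so the run lengths are 12, 19.

TTTTTTTTTTTTHHHHHHHHHHHHHHHHHHH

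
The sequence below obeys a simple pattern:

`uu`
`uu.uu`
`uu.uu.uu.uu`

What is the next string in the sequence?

Each string is two copies of the previous one joined by '.'.
One more doubling of uu.uu.uu.uu gives the answer.

uu.uu.uu.uu.uu.uu.uu.uu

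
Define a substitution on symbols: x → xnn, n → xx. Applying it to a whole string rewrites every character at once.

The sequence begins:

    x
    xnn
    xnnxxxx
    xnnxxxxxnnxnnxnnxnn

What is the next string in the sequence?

Rewriting the 19 symbols of xnnxxxxxnnxnnxnnxnn one by one yields xnn xx xx xnn xnn xnn xnn xnn xx xx xnn xx xx xnn xx xx xnn xx xx; concatenated:

xnnxxxxxnnxnnxnnxnnxnnxxxxxnnxxxxxnnxxxxxnnxxxx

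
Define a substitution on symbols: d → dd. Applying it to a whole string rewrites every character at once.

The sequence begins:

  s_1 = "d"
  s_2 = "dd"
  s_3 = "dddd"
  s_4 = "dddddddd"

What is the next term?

dddddddddddddddd

Expanding dddddddd: d→dd, d→dd, d→dd, d→dd, d→dd, d→dd, d→dd, d→dd. Concatenated: dd dd dd dd dd dd dd dd.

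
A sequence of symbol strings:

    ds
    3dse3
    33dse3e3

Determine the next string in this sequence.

Every step adds 3 to the front and e3 to the end of the previous string.
Applying this once more to 33dse3e3:

333dse3e3e3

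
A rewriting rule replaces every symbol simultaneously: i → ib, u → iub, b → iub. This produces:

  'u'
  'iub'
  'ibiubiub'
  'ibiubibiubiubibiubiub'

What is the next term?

ibiubibiubiubibiubibiubiubibiubiubibiubibiubiubibiubiub

Applying the rule to each of the 21 symbols of ibiubibiubiubibiubiub gives the pieces ib iub ib iub iub ib iub ib iub iub ib iub iub ib iub ib iub iub ib iub iub, which concatenate to the answer.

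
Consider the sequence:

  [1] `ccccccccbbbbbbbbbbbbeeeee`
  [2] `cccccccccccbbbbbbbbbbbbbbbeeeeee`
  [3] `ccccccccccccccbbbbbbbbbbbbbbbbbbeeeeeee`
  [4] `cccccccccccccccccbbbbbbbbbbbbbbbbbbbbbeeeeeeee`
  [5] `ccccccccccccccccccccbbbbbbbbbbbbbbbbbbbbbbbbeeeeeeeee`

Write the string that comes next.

Reading off run lengths: c runs 8, 11, 14, 17, 20; b runs 12, 15, 18, 21, 24; e runs 5, 6, 7, 8, 9 — each is linear in n, where the shown terms are n = 3, 4, 5, 6, 7.
At n = 8 the blocks have lengths 23, 27, 10.

cccccccccccccccccccccccbbbbbbbbbbbbbbbbbbbbbbbbbbbeeeeeeeeee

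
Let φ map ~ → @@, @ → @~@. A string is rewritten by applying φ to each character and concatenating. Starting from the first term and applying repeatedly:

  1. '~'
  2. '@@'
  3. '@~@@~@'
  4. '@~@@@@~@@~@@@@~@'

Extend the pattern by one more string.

@~@@@@~@@~@@~@@~@@@@~@@~@@@@~@@~@@~@@~@@@@~@

Replace each of the 16 characters of @~@@@@~@@~@@@@~@ in place — @~@ @@ @~@ @~@ @~@ @~@ @@ @~@ @~@ @@ @~@ @~@ @~@ @~@ @@ @~@ — and concatenate.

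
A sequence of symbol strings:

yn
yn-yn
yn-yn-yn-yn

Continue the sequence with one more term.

yn-yn-yn-yn-yn-yn-yn-yn

s(k+1) = s(k)·-·s(k) — each term doubles the last with '-' between the halves.
So the next term is two copies of yn-yn-yn-yn with '-' between the halves.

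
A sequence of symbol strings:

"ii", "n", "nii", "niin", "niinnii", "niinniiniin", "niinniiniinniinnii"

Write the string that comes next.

From term 3 onward, concatenate the last term with the second-to-last: n·ii = nii, nii·n = niin, …
So term 8 is niinniiniinniinnii·niinniiniin.

niinniiniinniinniiniinniiniin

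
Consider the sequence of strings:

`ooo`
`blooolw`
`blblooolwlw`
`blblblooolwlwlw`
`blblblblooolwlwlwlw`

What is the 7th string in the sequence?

s(k+1) = bl·s(k)·lw, so each term gains bl as a prefix and lw as a suffix.
From blblblblooolwlwlwlw, 2 further steps: blblblblooolwlwlwlw → blblblblblooolwlwlwlwlw → (answer).

blblblblblblooolwlwlwlwlwlw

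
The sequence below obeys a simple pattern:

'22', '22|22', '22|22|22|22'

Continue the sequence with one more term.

s(k+1) = s(k)·|·s(k) — each term doubles the last with '|' between the halves.
So the next term is two copies of 22|22|22|22 with '|' between the halves.

22|22|22|22|22|22|22|22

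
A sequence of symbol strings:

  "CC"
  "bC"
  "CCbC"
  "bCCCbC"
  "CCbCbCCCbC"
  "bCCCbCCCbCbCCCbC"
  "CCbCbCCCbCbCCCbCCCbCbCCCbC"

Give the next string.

bCCCbCCCbCbCCCbCCCbCbCCCbCbCCCbCCCbCbCCCbC

This is a Fibonacci-style word recurrence s(k) = s(k−2)·s(k−1): e.g. CC·bC = CCbC.
So term 8 is bCCCbCCCbCbCCCbC·CCbCbCCCbCbCCCbCCCbCbCCCbC.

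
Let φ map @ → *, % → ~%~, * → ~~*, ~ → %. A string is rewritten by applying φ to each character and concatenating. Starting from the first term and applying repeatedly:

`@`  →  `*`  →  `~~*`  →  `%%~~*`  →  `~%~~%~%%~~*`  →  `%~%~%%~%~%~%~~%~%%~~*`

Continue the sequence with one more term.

~%~%~%~%~%~~%~%~%~%~%~%~%~%%~%~%~%~~%~%%~~*

Applying the rule to each of the 21 symbols of %~%~%%~%~%~%~~%~%%~~* gives the pieces ~%~ % ~%~ % ~%~ ~%~ % ~%~ % ~%~ % ~%~ % % ~%~ % ~%~ ~%~ % % ~~*, which concatenate to the answer.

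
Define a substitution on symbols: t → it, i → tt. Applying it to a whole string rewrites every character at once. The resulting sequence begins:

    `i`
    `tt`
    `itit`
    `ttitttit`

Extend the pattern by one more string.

ititttitititttit

Apply φ to ttitttit symbol by symbol: t→it, t→it, i→tt, t→it, t→it, t→it, i→tt, t→it; joined: it it tt it it it tt it.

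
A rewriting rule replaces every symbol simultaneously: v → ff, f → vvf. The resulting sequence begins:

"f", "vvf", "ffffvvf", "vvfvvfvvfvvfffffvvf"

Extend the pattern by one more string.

ffffvvfffffvvfffffvvfffffvvfvvfvvfvvfvvfffffvvf

Replace each of the 19 characters of vvfvvfvvfvvfffffvvf in place — ff ff vvf ff ff vvf ff ff vvf ff ff vvf vvf vvf vvf vvf ff ff vvf — and concatenate.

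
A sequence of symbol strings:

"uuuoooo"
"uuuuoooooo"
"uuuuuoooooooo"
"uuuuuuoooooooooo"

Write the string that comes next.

Reading off run lengths: u runs 3, 4, 5, 6; o runs 4, 6, 8, 10 — each is linear in n, where the shown terms are n = 2, 3, 4, 5.
At n = 6 the blocks have lengths 7, 12.

uuuuuuuoooooooooooo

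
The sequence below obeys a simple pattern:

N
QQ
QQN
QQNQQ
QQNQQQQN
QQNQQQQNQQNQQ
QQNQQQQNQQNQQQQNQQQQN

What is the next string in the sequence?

This is a Fibonacci-style word recurrence s(k) = s(k−1)·s(k−2): e.g. QQ·N = QQN.
The next term joins QQNQQQQNQQNQQQQNQQQQN and QQNQQQQNQQNQQ.

QQNQQQQNQQNQQQQNQQQQNQQNQQQQNQQNQQ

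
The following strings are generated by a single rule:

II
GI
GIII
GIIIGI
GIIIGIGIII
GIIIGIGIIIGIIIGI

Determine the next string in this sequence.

This is a Fibonacci-style word recurrence s(k) = s(k−1)·s(k−2): e.g. GI·II = GIII.
Continuing: GIIIGIGIIIGIIIGI · GIIIGIGIII gives term 7.

GIIIGIGIIIGIIIGIGIIIGIGIII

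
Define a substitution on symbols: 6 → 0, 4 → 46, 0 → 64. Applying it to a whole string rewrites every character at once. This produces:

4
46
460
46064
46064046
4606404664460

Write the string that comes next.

Rewriting the 13 symbols of 4606404664460 one by one yields 46 0 64 0 46 64 46 0 0 46 46 0 64; concatenated:

460640466446004646064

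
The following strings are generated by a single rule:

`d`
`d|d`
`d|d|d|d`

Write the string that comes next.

s(k+1) = s(k)·|·s(k) — each term doubles the last with '|' between the halves.
Doubling d|d|d|d with '|' between the halves:

d|d|d|d|d|d|d|d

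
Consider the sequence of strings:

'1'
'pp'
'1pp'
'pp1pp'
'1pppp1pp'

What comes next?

pp1pp1pppp1pp

Each term (from the third on) is the two preceding terms concatenated in order: term 3 = 1·pp = 1pp.
Continuing: pp1pp · 1pppp1pp gives term 6.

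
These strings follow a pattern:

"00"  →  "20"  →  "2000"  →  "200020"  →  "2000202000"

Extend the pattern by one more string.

2000202000200020

Each term (from the third on) is the previous term followed by the one before it: term 3 = 20·00 = 2000.
Continuing: 2000202000 · 200020 gives term 6.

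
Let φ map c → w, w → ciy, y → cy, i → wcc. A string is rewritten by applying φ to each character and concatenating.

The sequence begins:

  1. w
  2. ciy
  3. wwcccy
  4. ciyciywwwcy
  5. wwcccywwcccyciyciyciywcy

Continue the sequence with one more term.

ciyciywwwcyciyciywwwcywwcccywwcccywwcccyciywcy

Applying the rule to each of the 24 symbols of wwcccywwcccyciyciyciywcy gives the pieces ciy ciy w w w cy ciy ciy w w w cy w wcc cy w wcc cy w wcc cy ciy w cy, which concatenate to the answer.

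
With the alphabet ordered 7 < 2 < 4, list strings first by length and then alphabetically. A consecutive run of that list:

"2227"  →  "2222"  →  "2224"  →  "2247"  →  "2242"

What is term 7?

Advancing 2 positions from 2242 through 2242 → 2244 reaches term 7.

2477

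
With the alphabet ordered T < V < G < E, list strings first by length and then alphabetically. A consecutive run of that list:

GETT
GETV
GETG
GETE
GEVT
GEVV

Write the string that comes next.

Treat GEVV as a base-4 numeral over the given alphabet and add one, carrying through any trailing E's.

GEVG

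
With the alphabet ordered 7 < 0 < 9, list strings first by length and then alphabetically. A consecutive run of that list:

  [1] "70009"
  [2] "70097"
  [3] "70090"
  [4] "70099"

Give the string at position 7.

70979

Advancing 3 positions from 70099 through 70099 → 70977 → 70970 reaches term 7.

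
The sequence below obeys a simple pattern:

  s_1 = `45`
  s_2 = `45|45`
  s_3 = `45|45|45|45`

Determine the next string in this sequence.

Every step duplicates the string with '|' between the halves.
One more doubling of 45|45|45|45 gives the answer.

45|45|45|45|45|45|45|45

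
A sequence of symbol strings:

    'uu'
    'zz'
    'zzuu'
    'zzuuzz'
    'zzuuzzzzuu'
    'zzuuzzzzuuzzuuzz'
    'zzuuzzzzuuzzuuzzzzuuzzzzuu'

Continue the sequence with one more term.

This is a Fibonacci-style word recurrence s(k) = s(k−1)·s(k−2): e.g. zz·uu = zzuu.
Continuing: zzuuzzzzuuzzuuzzzzuuzzzzuu · zzuuzzzzuuzzuuzz gives term 8.

zzuuzzzzuuzzuuzzzzuuzzzzuuzzuuzzzzuuzzuuzz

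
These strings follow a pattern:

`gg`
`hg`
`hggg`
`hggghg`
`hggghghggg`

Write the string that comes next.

hggghghggghggghg

Each term (from the third on) is the previous term followed by the one before it: term 3 = hg·gg = hggg.
The next term joins hggghghggg and hggghg.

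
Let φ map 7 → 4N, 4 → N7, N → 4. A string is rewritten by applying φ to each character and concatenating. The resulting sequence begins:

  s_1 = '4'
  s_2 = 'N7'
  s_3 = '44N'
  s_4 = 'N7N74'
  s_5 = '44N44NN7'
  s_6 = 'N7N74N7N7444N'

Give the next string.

44N44NN744N44NN7N7N74

Replace each of the 13 characters of N7N74N7N7444N in place — 4 4N 4 4N N7 4 4N 4 4N N7 N7 N7 4 — and concatenate.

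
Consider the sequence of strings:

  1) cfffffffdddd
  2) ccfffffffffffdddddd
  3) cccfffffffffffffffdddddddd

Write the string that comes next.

ccccfffffffffffffffffffdddddddddd

The n-th term is n c's then 4n+3 f's then 2n+2 d's (n = 1, 2, …).
For the next term, n = 4, so the run lengths are 4, 19, 10.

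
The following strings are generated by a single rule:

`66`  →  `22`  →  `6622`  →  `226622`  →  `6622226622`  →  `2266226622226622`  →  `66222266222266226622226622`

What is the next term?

226622662222662266222266222266226622226622

Each term (from the third on) is the two preceding terms concatenated in order: term 3 = 66·22 = 6622.
So term 8 is 2266226622226622·66222266222266226622226622.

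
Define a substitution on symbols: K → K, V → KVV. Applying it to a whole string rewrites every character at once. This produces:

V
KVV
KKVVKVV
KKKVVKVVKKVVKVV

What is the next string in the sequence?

Rewriting the 15 symbols of KKKVVKVVKKVVKVV one by one yields K K K KVV KVV K KVV KVV K K KVV KVV K KVV KVV; concatenated:

KKKKVVKVVKKVVKVVKKKVVKVVKKVVKVV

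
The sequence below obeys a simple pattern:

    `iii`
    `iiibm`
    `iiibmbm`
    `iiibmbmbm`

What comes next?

iiibmbmbmbm

Every step adds bm to the end: s(k+1) = s(k)·bm.
One more step from iiibmbmbm gives the answer.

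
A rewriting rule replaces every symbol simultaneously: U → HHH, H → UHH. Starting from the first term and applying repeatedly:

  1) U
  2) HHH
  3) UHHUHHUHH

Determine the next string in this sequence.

HHHUHHUHHHHHUHHUHHHHHUHHUHH

Expanding UHHUHHUHH: U→HHH, H→UHH, H→UHH, U→HHH, H→UHH, H→UHH, U→HHH, H→UHH, H→UHH. Concatenated: HHH UHH UHH HHH UHH UHH HHH UHH UHH.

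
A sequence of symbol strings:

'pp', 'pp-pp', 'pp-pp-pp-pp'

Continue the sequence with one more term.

Every step duplicates the string with '-' between the halves.
Doubling pp-pp-pp-pp with '-' between the halves:

pp-pp-pp-pp-pp-pp-pp-pp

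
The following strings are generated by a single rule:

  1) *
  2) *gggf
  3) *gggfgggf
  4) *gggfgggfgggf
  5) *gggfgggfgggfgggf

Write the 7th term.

*gggfgggfgggfgggfgggfgggf

The strings grow by a fixed suffix gggf each time.
From *gggfgggfgggfgggf, 2 further steps: *gggfgggfgggfgggf → *gggfgggfgggfgggfgggf → (answer).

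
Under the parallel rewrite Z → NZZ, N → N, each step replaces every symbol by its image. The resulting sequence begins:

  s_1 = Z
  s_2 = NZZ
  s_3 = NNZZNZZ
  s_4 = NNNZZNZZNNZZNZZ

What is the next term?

Rewriting the 15 symbols of NNNZZNZZNNZZNZZ one by one yields N N N NZZ NZZ N NZZ NZZ N N NZZ NZZ N NZZ NZZ; concatenated:

NNNNZZNZZNNZZNZZNNNZZNZZNNZZNZZ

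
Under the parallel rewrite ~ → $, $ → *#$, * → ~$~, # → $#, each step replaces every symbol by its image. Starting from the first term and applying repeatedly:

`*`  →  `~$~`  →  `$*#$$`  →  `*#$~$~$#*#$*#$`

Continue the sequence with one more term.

φ(*#$~$~$#*#$*#$) expands symbol-by-symbol to ~$~ $# *#$ $ *#$ $ *#$ $# ~$~ $# *#$ ~$~ $# *#$; joining the 14 pieces gives the next term.

~$~$#*#$$*#$$*#$$#~$~$#*#$~$~$#*#$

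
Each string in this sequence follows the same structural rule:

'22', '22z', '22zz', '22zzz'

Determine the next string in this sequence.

22zzzz

Each term is the previous one with z appended.
One more step from 22zzz gives the answer.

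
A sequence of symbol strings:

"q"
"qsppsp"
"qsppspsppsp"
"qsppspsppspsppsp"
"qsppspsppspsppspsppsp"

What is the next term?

qsppspsppspsppspsppspsppsp

Each term is the previous one with sppsp appended.
One more step from qsppspsppspsppspsppsp gives the answer.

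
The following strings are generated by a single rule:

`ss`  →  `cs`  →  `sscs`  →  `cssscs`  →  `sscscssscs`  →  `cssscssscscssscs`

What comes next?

sscscssscscssscssscscssscs

From term 3 onward, concatenate the second-to-last term with the last: ss·cs = sscs, cs·sscs = cssscs, …
The next term joins sscscssscs and cssscssscscssscs.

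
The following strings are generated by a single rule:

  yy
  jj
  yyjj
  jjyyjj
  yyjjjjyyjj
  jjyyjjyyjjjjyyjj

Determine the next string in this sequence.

From term 3 onward, concatenate the second-to-last term with the last: yy·jj = yyjj, jj·yyjj = jjyyjj, …
The next term joins yyjjjjyyjj and jjyyjjyyjjjjyyjj.

yyjjjjyyjjjjyyjjyyjjjjyyjj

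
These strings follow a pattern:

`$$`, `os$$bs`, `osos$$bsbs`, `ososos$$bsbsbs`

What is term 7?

osososososos$$bsbsbsbsbsbs

Each term wraps the previous one in os on the left and bs on the right.
From ososos$$bsbsbs, 3 further steps: ososos$$bsbsbs → osososos$$bsbsbsbs → ososososos$$bsbsbsbsbs → (answer).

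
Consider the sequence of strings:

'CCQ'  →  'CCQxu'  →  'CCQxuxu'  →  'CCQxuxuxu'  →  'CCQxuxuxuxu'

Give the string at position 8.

The strings grow by a fixed suffix xu each time.
From CCQxuxuxuxu, 3 further steps: CCQxuxuxuxu → CCQxuxuxuxuxu → CCQxuxuxuxuxuxu → (answer).

CCQxuxuxuxuxuxuxu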